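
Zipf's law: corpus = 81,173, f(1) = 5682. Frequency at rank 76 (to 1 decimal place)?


Zipf's law: f(r) = f(1) / r
f(1) = 5682
f(76) = 5682 / 76
= 74.8 occurrences


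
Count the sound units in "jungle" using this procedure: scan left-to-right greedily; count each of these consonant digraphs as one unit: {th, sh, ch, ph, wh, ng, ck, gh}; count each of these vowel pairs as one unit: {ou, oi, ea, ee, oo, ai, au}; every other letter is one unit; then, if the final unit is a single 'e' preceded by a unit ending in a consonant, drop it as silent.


Word: "jungle" (6 letters)
Left-to-right scan:
  1. 'j' (letter)
  2. 'u' (letter)
  3. 'ng' (digraph)
  4. 'l' (letter)
  5. 'e' (letter)
Units from scan: 5
Final unit is 'e' after a consonant -> drop as silent (-1)
Sound units = 4 units


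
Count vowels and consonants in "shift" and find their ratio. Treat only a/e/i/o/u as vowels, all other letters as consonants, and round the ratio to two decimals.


Word: "shift"
Vowels (a,e,i,o,u): 1
Consonants: 4
Ratio = 1/4
= 0.25


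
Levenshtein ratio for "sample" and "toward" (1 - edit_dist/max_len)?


Word 1: "sample" (length 6)
Word 2: "toward" (length 6)
One optimal edit sequence:
  1. substitute 's' -> 't'  (+1)
  2. substitute 'a' -> 'o'  (+1)
  3. substitute 'm' -> 'w'  (+1)
  4. substitute 'p' -> 'a'  (+1)
  5. substitute 'l' -> 'r'  (+1)
  6. substitute 'e' -> 'd'  (+1)
Edit distance = 6
Max length = max(6, 6) = 6
Similarity = 1 - 6/6
= 0.0000


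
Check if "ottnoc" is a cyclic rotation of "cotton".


Word: "cotton", Candidate: "ottnoc"
Method: check if candidate is substring of word+word
"cottoncotton" contains "ottnoc"? No
Is rotation = No


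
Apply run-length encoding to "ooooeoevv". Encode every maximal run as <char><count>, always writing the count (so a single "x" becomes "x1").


String: "ooooeoevv"
Scanning for consecutive runs:
  'o' x 4
  'e' x 1
  'o' x 1
  'e' x 1
  'v' x 2
RLE = "o4e1o1e1v2"


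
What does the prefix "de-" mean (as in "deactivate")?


Prefix: de-
Example: deactivate (de- + activate)
Meaning = remove / reverse


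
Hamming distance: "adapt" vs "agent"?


Comparing character by character (same length = 5):
  Pos 0: 'a' vs 'a' =
  Pos 1: 'd' vs 'g' !=
  Pos 2: 'a' vs 'e' !=
  Pos 3: 'p' vs 'n' !=
  Pos 4: 't' vs 't' =
Hamming distance = 3


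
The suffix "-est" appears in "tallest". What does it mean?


Suffix: -est
As in: tallest -> tall + -est
Meaning = most


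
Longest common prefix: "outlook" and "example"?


Word 1: "outlook"
Word 2: "example"
Comparing from start:
  Pos 0: 'o' != 'e' (stop)
LCP = "" (length 0)


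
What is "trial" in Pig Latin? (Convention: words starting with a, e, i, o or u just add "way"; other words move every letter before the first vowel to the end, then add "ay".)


Word: "trial"
Starts with consonant(s) → move to end, add 'ay'
Consonant cluster: "tr"
Pig Latin = "ialtray"


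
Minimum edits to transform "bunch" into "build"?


Word 1: "bunch" (length 5)
Word 2: "build" (length 5)
One optimal edit sequence (insert/delete/substitute each cost 1):
  1. keep 'b'
  2. keep 'u'
  3. substitute 'n' -> 'i'  (+1)
  4. substitute 'c' -> 'l'  (+1)
  5. substitute 'h' -> 'd'  (+1)
Total edit operations: 3
Edit distance = 3


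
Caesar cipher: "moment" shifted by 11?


Word: "moment"
Shift: 11
Each letter → (letter + shift) mod 26:
  'm' (12) + 11 = 23 → 'x'
  'o' (14) + 11 = 25 → 'z'
  'm' (12) + 11 = 23 → 'x'
  'e' (4) + 11 = 15 → 'p'
  'n' (13) + 11 = 24 → 'y'
  't' (19) + 11 = 4 → 'e'
Result = "xzxpye"


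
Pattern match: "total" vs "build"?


Pattern of "total": [0, 1, 0, 2, 3]
Pattern of "build": [0, 1, 2, 3, 4]
Patterns do not match
Same pattern = No


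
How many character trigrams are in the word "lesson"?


Word: "lesson" (length 6)
Number of 3-grams = length - 3 + 1 = 6 - 3 + 1
= 4


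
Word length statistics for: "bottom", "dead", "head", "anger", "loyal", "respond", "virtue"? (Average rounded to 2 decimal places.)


Lengths: "bottom"=6, "dead"=4, "head"=4, "anger"=5, "loyal"=5, "respond"=7, "virtue"=6
Sum = 37, Count = 7
Average = 37/7 = 5.29
= avg=5.29, min=4, max=7


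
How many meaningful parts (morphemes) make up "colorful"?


Word: "colorful"
Morphemes: color / -ful
Each morpheme carries meaning
= 2 morphemes


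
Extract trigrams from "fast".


Word: "fast" (length 4)
Number of trigrams = 4 - 3 + 1 = 2
  Position 0: "fas"
  Position 1: "ast"
Trigrams = "fas", "ast"


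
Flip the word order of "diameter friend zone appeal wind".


Original: "diameter friend zone appeal wind"
Words (1..n): diameter | friend | zone | appeal | wind
Reversed (n..1): wind | appeal | zone | friend | diameter
Result = "wind appeal zone friend diameter"


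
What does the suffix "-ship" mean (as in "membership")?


Suffix: -ship
As in: membership -> member + -ship
Meaning = state / position


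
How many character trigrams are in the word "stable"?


Word: "stable" (length 6)
Number of 3-grams = length - 3 + 1 = 6 - 3 + 1
= 4


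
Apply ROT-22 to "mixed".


Word: "mixed"
Shift: 22
Each letter → (letter + shift) mod 26:
  'm' (12) + 22 = 8 → 'i'
  'i' (8) + 22 = 4 → 'e'
  'x' (23) + 22 = 19 → 't'
  'e' (4) + 22 = 0 → 'a'
  'd' (3) + 22 = 25 → 'z'
Result = "ietaz"


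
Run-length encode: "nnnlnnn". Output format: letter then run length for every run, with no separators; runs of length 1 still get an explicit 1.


String: "nnnlnnn"
Scanning for consecutive runs:
  'n' x 3
  'l' x 1
  'n' x 3
RLE = "n3l1n3"


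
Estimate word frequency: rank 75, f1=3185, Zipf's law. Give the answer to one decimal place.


Zipf's law: f(r) = f(1) / r
f(1) = 3185
f(75) = 3185 / 75
= 42.5 occurrences


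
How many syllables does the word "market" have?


Word: "market"
Syllable breakdown: mar | ket
Counting: 2 parts
= 2 syllables


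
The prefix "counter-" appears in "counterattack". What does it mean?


Prefix: counter-
As in: counterattack -> counter- + attack
Meaning = against / opposite


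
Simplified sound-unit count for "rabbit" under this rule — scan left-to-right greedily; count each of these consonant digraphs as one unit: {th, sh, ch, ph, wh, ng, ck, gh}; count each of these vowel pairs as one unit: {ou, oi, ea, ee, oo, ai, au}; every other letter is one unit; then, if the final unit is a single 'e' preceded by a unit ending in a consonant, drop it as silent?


Word: "rabbit" (6 letters)
Left-to-right scan:
  [1] 'r' (letter)
  [2] 'a' (letter)
  [3] 'b' (letter)
  [4] 'b' (letter)
  [5] 'i' (letter)
  [6] 't' (letter)
Units from scan: 6
Sound units = 6 units


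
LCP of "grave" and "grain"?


Word 1: "grave"
Word 2: "grain"
Comparing from start:
  Pos 0: 'g' == 'g'
  Pos 1: 'r' == 'r'
  Pos 2: 'a' == 'a'
  Pos 3: 'v' != 'i' (stop)
LCP = "gra" (length 3)


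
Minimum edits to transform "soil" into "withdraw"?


Word 1: "soil" (length 4)
Word 2: "withdraw" (length 8)
One optimal edit sequence (insert/delete/substitute each cost 1):
  1. insert 'w'  (+1)
  2. insert 'i'  (+1)
  3. insert 't'  (+1)
  4. insert 'h'  (+1)
  5. substitute 's' -> 'd'  (+1)
  6. substitute 'o' -> 'r'  (+1)
  7. substitute 'i' -> 'a'  (+1)
  8. substitute 'l' -> 'w'  (+1)
Total edit operations: 8
Edit distance = 8


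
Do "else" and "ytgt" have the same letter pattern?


Pattern of "else": [0, 1, 2, 0]
Pattern of "ytgt": [0, 1, 2, 1]
Patterns do not match
Same pattern = No


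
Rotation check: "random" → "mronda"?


Word: "random", Candidate: "mronda"
Method: check if candidate is substring of word+word
"randomrandom" contains "mronda"? No
Is rotation = No


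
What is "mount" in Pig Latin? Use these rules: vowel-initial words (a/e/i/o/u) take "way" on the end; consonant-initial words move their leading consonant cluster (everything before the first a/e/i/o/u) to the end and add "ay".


Word: "mount"
Starts with consonant(s) → move to end, add 'ay'
Consonant cluster: "m"
Pig Latin = "ountmay"


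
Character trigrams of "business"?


Word: "business" (length 8)
Number of trigrams = 8 - 3 + 1 = 6
  Position 0: "bus"
  Position 1: "usi"
  Position 2: "sin"
  Position 3: "ine"
  Position 4: "nes"
  Position 5: "ess"
Trigrams = "bus", "usi", "sin", "ine", "nes", "ess"


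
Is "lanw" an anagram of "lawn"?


Word 1: "lawn" → sorted: alnw
Word 2: "lanw" → sorted: alnw
Same letters? alnw == alnw
Anagram = Yes


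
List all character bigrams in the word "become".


Word: "become" (length 6)
Number of bigrams = 6 - 2 + 1 = 5
  Position 0: "be"
  Position 1: "ec"
  Position 2: "co"
  Position 3: "om"
  Position 4: "me"
Bigrams = "be", "ec", "co", "om", "me"


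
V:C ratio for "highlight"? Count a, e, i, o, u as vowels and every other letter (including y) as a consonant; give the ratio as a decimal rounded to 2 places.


Word: "highlight"
Vowels (a,e,i,o,u): 2
Consonants: 7
Ratio = 2/7
= 0.29


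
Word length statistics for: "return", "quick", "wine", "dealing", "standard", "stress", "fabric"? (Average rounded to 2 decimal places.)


Lengths: "return"=6, "quick"=5, "wine"=4, "dealing"=7, "standard"=8, "stress"=6, "fabric"=6
Sum = 42, Count = 7
Average = 42/7 = 6.00
= avg=6.00, min=4, max=8


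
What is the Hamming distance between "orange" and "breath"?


Comparing character by character (same length = 6):
  Pos 0: 'o' vs 'b' !=
  Pos 1: 'r' vs 'r' =
  Pos 2: 'a' vs 'e' !=
  Pos 3: 'n' vs 'a' !=
  Pos 4: 'g' vs 't' !=
  Pos 5: 'e' vs 'h' !=
Hamming distance = 5


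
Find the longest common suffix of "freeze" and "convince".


Word 1: "freeze"
Word 2: "convince"
Comparing from end:
  Pos -1: 'e' == 'e'
  Pos -2: 'z' != 'c' (stop)
LCS = "e" (length 1)


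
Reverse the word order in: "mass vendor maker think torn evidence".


Original: "mass vendor maker think torn evidence"
Words (1..n): mass | vendor | maker | think | torn | evidence
Reversed (n..1): evidence | torn | think | maker | vendor | mass
Result = "evidence torn think maker vendor mass"


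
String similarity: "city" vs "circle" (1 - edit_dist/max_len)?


Word 1: "city" (length 4)
Word 2: "circle" (length 6)
One optimal edit sequence:
  1. keep 'c'
  2. keep 'i'
  3. insert 'r'  (+1)
  4. insert 'c'  (+1)
  5. substitute 't' -> 'l'  (+1)
  6. substitute 'y' -> 'e'  (+1)
Edit distance = 4
Max length = max(4, 6) = 6
Similarity = 1 - 4/6
= 0.3333


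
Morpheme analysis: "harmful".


Word: "harmful"
Morphemes: harm / -ful
Each morpheme carries meaning
= 2 morphemes


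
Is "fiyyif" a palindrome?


Word: "fiyyif"
Reversed: "fiyyif"
Forward == Backward? fiyyif == fiyyif
Palindrome = Yes


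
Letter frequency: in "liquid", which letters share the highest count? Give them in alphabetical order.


Word: "liquid"
Letter counts:
  'd': 1
  'i': 2
  'l': 1
  'q': 1
  'u': 1
Maximum count = 2
Most frequent = 'i' (2 times each)


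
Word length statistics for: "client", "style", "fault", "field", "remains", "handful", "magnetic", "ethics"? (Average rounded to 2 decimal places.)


Lengths: "client"=6, "style"=5, "fault"=5, "field"=5, "remains"=7, "handful"=7, "magnetic"=8, "ethics"=6
Sum = 49, Count = 8
Average = 49/8 = 6.13
= avg=6.13, min=5, max=8


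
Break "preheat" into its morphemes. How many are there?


Word: "preheat"
Morphemes: pre- / heat
Each morpheme carries meaning
= 2 morphemes


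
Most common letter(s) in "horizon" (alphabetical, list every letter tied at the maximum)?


Word: "horizon"
Letter counts:
  'h': 1
  'i': 1
  'n': 1
  'o': 2
  'r': 1
  'z': 1
Maximum count = 2
Most frequent = 'o' (2 times each)


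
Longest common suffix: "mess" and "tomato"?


Word 1: "mess"
Word 2: "tomato"
Comparing from end:
  Pos -1: 's' != 'o' (stop)
LCS = "" (length 0)


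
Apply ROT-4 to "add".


Word: "add"
Shift: 4
Each letter → (letter + shift) mod 26:
  'a' (0) + 4 = 4 → 'e'
  'd' (3) + 4 = 7 → 'h'
  'd' (3) + 4 = 7 → 'h'
Result = "ehh"


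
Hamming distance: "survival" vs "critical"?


Comparing character by character (same length = 8):
  Pos 0: 's' vs 'c' !=
  Pos 1: 'u' vs 'r' !=
  Pos 2: 'r' vs 'i' !=
  Pos 3: 'v' vs 't' !=
  Pos 4: 'i' vs 'i' =
  Pos 5: 'v' vs 'c' !=
  Pos 6: 'a' vs 'a' =
  Pos 7: 'l' vs 'l' =
Hamming distance = 5


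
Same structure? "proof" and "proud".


Pattern of "proof": [0, 1, 2, 2, 3]
Pattern of "proud": [0, 1, 2, 3, 4]
Patterns do not match
Same pattern = No


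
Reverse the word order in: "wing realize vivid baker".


Original: "wing realize vivid baker"
Words (1..n): wing | realize | vivid | baker
Reversed (n..1): baker | vivid | realize | wing
Result = "baker vivid realize wing"


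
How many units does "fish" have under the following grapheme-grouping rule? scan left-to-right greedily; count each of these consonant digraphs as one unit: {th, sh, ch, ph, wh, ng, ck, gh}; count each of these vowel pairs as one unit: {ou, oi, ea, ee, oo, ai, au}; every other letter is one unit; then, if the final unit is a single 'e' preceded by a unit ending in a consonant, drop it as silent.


Word: "fish" (4 letters)
Left-to-right scan:
  1. 'f' (letter)
  2. 'i' (letter)
  3. 'sh' (digraph)
Units from scan: 3
Sound units = 3 units


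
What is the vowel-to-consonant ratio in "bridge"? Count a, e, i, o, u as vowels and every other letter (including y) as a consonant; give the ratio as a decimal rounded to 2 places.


Word: "bridge"
Vowels (a,e,i,o,u): 2
Consonants: 4
Ratio = 2/4
= 0.50


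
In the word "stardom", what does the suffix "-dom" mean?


Suffix: -dom
Example: stardom = star + -dom
Meaning = state / realm


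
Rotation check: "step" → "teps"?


Word: "step", Candidate: "teps"
Method: check if candidate is substring of word+word
"stepstep" contains "teps"? Yes
Is rotation = Yes


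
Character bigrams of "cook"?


Word: "cook" (length 4)
Number of bigrams = 4 - 2 + 1 = 3
  Position 0: "co"
  Position 1: "oo"
  Position 2: "ok"
Bigrams = "co", "oo", "ok"


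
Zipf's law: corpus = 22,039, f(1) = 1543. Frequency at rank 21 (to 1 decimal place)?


Zipf's law: f(r) = f(1) / r
f(1) = 1543
f(21) = 1543 / 21
= 73.5 occurrences


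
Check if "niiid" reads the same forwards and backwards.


Word: "niiid"
Reversed: "diiin"
Forward == Backward? niiid != diiin
Palindrome = No


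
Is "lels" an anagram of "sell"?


Word 1: "sell" → sorted: ells
Word 2: "lels" → sorted: ells
Same letters? ells == ells
Anagram = Yes


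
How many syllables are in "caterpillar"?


Word: "caterpillar"
Syllable breakdown: cat / er / pil / lar
Counting: 4 parts
= 4 syllables


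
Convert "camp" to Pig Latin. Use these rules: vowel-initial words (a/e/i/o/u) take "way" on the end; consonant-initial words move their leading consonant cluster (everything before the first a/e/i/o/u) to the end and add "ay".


Word: "camp"
Starts with consonant(s) → move to end, add 'ay'
Consonant cluster: "c"
Pig Latin = "ampcay"


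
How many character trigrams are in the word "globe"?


Word: "globe" (length 5)
Number of 3-grams = length - 3 + 1 = 5 - 3 + 1
= 3


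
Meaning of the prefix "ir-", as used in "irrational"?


Prefix: ir-
Example: irrational = ir- + rational
Meaning = not


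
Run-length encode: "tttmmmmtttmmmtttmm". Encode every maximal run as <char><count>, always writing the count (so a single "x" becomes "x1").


String: "tttmmmmtttmmmtttmm"
Scanning for consecutive runs:
  't' x 3
  'm' x 4
  't' x 3
  'm' x 3
  't' x 3
  'm' x 2
RLE = "t3m4t3m3t3m2"


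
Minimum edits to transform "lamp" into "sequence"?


Word 1: "lamp" (length 4)
Word 2: "sequence" (length 8)
One optimal edit sequence (insert/delete/substitute each cost 1):
  1. insert 's'  (+1)
  2. insert 'e'  (+1)
  3. insert 'q'  (+1)
  4. insert 'u'  (+1)
  5. substitute 'l' -> 'e'  (+1)
  6. substitute 'a' -> 'n'  (+1)
  7. substitute 'm' -> 'c'  (+1)
  8. substitute 'p' -> 'e'  (+1)
Total edit operations: 8
Edit distance = 8


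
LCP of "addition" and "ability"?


Word 1: "addition"
Word 2: "ability"
Comparing from start:
  Pos 0: 'a' == 'a'
  Pos 1: 'd' != 'b' (stop)
LCP = "a" (length 1)


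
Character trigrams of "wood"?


Word: "wood" (length 4)
Number of trigrams = 4 - 3 + 1 = 2
  Position 0: "woo"
  Position 1: "ood"
Trigrams = "woo", "ood"


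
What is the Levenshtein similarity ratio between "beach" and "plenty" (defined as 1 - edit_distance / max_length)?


Word 1: "beach" (length 5)
Word 2: "plenty" (length 6)
One optimal edit sequence:
  1. insert 'p'  (+1)
  2. substitute 'b' -> 'l'  (+1)
  3. keep 'e'
  4. substitute 'a' -> 'n'  (+1)
  5. substitute 'c' -> 't'  (+1)
  6. substitute 'h' -> 'y'  (+1)
Edit distance = 5
Max length = max(5, 6) = 6
Similarity = 1 - 5/6
= 0.1667


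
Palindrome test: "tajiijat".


Word: "tajiijat"
Reversed: "tajiijat"
Forward == Backward? tajiijat == tajiijat
Palindrome = Yes


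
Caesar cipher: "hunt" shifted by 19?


Word: "hunt"
Shift: 19
Each letter → (letter + shift) mod 26:
  'h' (7) + 19 = 0 → 'a'
  'u' (20) + 19 = 13 → 'n'
  'n' (13) + 19 = 6 → 'g'
  't' (19) + 19 = 12 → 'm'
Result = "angm"


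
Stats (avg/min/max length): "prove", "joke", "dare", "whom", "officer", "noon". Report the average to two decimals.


Lengths: "prove"=5, "joke"=4, "dare"=4, "whom"=4, "officer"=7, "noon"=4
Sum = 28, Count = 6
Average = 28/6 = 4.67
= avg=4.67, min=4, max=7


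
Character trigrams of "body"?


Word: "body" (length 4)
Number of trigrams = 4 - 3 + 1 = 2
  Position 0: "bod"
  Position 1: "ody"
Trigrams = "bod", "ody"


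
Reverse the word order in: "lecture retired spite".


Original: "lecture retired spite"
Words (1..n): lecture | retired | spite
Reversed (n..1): spite | retired | lecture
Result = "spite retired lecture"


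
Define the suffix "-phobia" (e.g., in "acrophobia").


Suffix: -phobia
Example: acrophobia (acro- + -phobia)
Meaning = fear of


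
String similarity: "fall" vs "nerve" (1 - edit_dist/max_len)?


Word 1: "fall" (length 4)
Word 2: "nerve" (length 5)
One optimal edit sequence:
  1. insert 'n'  (+1)
  2. substitute 'f' -> 'e'  (+1)
  3. substitute 'a' -> 'r'  (+1)
  4. substitute 'l' -> 'v'  (+1)
  5. substitute 'l' -> 'e'  (+1)
Edit distance = 5
Max length = max(4, 5) = 5
Similarity = 1 - 5/5
= 0.0000


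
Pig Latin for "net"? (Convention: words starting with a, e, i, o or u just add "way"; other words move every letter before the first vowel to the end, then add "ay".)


Word: "net"
Starts with consonant(s) → move to end, add 'ay'
Consonant cluster: "n"
Pig Latin = "etnay"


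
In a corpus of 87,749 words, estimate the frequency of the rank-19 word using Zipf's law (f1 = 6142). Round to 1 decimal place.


Zipf's law: f(r) = f(1) / r
f(1) = 6142
f(19) = 6142 / 19
= 323.3 occurrences


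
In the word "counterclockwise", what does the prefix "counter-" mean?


Prefix: counter-
Example: counterclockwise (counter- + clockwise)
Meaning = against / opposite


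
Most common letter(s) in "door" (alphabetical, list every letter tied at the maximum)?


Word: "door"
Letter counts:
  'd': 1
  'o': 2
  'r': 1
Maximum count = 2
Most frequent = 'o' (2 times each)


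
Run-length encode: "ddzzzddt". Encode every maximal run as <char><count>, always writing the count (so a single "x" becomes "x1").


String: "ddzzzddt"
Scanning for consecutive runs:
  'd' x 2
  'z' x 3
  'd' x 2
  't' x 1
RLE = "d2z3d2t1"


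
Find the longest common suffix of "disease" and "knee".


Word 1: "disease"
Word 2: "knee"
Comparing from end:
  Pos -1: 'e' == 'e'
  Pos -2: 's' != 'e' (stop)
LCS = "e" (length 1)


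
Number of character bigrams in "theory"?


Word: "theory" (length 6)
Number of 2-grams = length - 2 + 1 = 6 - 2 + 1
= 5


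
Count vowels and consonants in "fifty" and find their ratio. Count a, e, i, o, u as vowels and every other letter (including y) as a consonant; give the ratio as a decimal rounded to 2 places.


Word: "fifty"
Vowels (a,e,i,o,u): 1
Consonants: 4
Ratio = 1/4
= 0.25


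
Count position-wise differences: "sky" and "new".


Comparing character by character (same length = 3):
  Pos 0: 's' vs 'n' !=
  Pos 1: 'k' vs 'e' !=
  Pos 2: 'y' vs 'w' !=
Hamming distance = 3


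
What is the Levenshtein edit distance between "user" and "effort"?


Word 1: "user" (length 4)
Word 2: "effort" (length 6)
One optimal edit sequence (insert/delete/substitute each cost 1):
  1. insert 'e'  (+1)
  2. substitute 'u' -> 'f'  (+1)
  3. substitute 's' -> 'f'  (+1)
  4. substitute 'e' -> 'o'  (+1)
  5. keep 'r'
  6. insert 't'  (+1)
Total edit operations: 5
Edit distance = 5


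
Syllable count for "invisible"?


Word: "invisible"
Syllable breakdown: in | vis | i | ble
Counting: 4 parts
= 4 syllables


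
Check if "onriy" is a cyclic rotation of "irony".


Word: "irony", Candidate: "onriy"
Method: check if candidate is substring of word+word
"ironyirony" contains "onriy"? No
Is rotation = No


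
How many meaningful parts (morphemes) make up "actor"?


Word: "actor"
Morphemes: act | -or
Each morpheme carries meaning
= 2 morphemes


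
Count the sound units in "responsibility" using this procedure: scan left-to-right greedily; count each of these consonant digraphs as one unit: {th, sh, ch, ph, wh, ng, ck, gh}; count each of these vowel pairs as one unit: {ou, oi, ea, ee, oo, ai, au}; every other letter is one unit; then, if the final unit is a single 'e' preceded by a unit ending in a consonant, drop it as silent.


Word: "responsibility" (14 letters)
Left-to-right scan:
  [1] 'r' (letter)
  [2] 'e' (letter)
  [3] 's' (letter)
  [4] 'p' (letter)
  [5] 'o' (letter)
  [6] 'n' (letter)
  [7] 's' (letter)
  [8] 'i' (letter)
  [9] 'b' (letter)
  [10] 'i' (letter)
  [11] 'l' (letter)
  [12] 'i' (letter)
  [13] 't' (letter)
  [14] 'y' (letter)
Units from scan: 14
Sound units = 14 units


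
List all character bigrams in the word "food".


Word: "food" (length 4)
Number of bigrams = 4 - 2 + 1 = 3
  Position 0: "fo"
  Position 1: "oo"
  Position 2: "od"
Bigrams = "fo", "oo", "od"


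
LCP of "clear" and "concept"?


Word 1: "clear"
Word 2: "concept"
Comparing from start:
  Pos 0: 'c' == 'c'
  Pos 1: 'l' != 'o' (stop)
LCP = "c" (length 1)


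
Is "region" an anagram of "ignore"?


Word 1: "ignore" → sorted: eginor
Word 2: "region" → sorted: eginor
Same letters? eginor == eginor
Anagram = Yes


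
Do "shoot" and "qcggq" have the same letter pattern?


Pattern of "shoot": [0, 1, 2, 2, 3]
Pattern of "qcggq": [0, 1, 2, 2, 0]
Patterns do not match
Same pattern = No


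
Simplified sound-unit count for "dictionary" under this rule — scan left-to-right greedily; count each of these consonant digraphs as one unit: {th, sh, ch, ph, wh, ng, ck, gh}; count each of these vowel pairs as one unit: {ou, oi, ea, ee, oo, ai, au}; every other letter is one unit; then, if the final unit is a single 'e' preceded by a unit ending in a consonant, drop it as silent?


Word: "dictionary" (10 letters)
Left-to-right scan:
  (1) 'd' (letter)
  (2) 'i' (letter)
  (3) 'c' (letter)
  (4) 't' (letter)
  (5) 'i' (letter)
  (6) 'o' (letter)
  (7) 'n' (letter)
  (8) 'a' (letter)
  (9) 'r' (letter)
  (10) 'y' (letter)
Units from scan: 10
Sound units = 10 units


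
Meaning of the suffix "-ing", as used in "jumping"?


Suffix: -ing
Example: jumping (jump + -ing)
Meaning = present participle


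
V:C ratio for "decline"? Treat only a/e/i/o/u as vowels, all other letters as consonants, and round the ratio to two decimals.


Word: "decline"
Vowels (a,e,i,o,u): 3
Consonants: 4
Ratio = 3/4
= 0.75


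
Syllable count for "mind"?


Word: "mind"
Syllable breakdown: mind
Counting: 1 part
= 1 syllable


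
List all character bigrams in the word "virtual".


Word: "virtual" (length 7)
Number of bigrams = 7 - 2 + 1 = 6
  Position 0: "vi"
  Position 1: "ir"
  Position 2: "rt"
  Position 3: "tu"
  Position 4: "ua"
  Position 5: "al"
Bigrams = "vi", "ir", "rt", "tu", "ua", "al"


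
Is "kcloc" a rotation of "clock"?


Word: "clock", Candidate: "kcloc"
Method: check if candidate is substring of word+word
"clockclock" contains "kcloc"? Yes
Is rotation = Yes


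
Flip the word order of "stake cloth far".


Original: "stake cloth far"
Words (1..n): stake | cloth | far
Reversed (n..1): far | cloth | stake
Result = "far cloth stake"


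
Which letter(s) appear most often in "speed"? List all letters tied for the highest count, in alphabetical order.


Word: "speed"
Letter counts:
  'd': 1
  'e': 2
  'p': 1
  's': 1
Maximum count = 2
Most frequent = 'e' (2 times each)


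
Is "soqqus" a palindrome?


Word: "soqqus"
Reversed: "suqqos"
Forward == Backward? soqqus != suqqos
Palindrome = No


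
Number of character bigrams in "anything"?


Word: "anything" (length 8)
Number of 2-grams = length - 2 + 1 = 8 - 2 + 1
= 7


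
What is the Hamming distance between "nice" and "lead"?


Comparing character by character (same length = 4):
  Pos 0: 'n' vs 'l' !=
  Pos 1: 'i' vs 'e' !=
  Pos 2: 'c' vs 'a' !=
  Pos 3: 'e' vs 'd' !=
Hamming distance = 4


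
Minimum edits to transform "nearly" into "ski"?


Word 1: "nearly" (length 6)
Word 2: "ski" (length 3)
One optimal edit sequence (insert/delete/substitute each cost 1):
  1. delete 'n'  (+1)
  2. delete 'e'  (+1)
  3. delete 'a'  (+1)
  4. substitute 'r' -> 's'  (+1)
  5. substitute 'l' -> 'k'  (+1)
  6. substitute 'y' -> 'i'  (+1)
Total edit operations: 6
Edit distance = 6


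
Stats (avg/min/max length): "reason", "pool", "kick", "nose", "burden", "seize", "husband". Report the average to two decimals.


Lengths: "reason"=6, "pool"=4, "kick"=4, "nose"=4, "burden"=6, "seize"=5, "husband"=7
Sum = 36, Count = 7
Average = 36/7 = 5.14
= avg=5.14, min=4, max=7


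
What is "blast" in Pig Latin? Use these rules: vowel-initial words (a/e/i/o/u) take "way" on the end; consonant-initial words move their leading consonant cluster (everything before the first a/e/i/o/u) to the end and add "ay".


Word: "blast"
Starts with consonant(s) → move to end, add 'ay'
Consonant cluster: "bl"
Pig Latin = "astblay"


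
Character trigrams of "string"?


Word: "string" (length 6)
Number of trigrams = 6 - 3 + 1 = 4
  Position 0: "str"
  Position 1: "tri"
  Position 2: "rin"
  Position 3: "ing"
Trigrams = "str", "tri", "rin", "ing"


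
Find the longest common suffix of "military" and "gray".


Word 1: "military"
Word 2: "gray"
Comparing from end:
  Pos -1: 'y' == 'y'
  Pos -2: 'r' != 'a' (stop)
LCS = "y" (length 1)


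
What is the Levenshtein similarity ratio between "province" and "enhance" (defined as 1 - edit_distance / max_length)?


Word 1: "province" (length 8)
Word 2: "enhance" (length 7)
One optimal edit sequence:
  1. delete 'p'  (+1)
  2. substitute 'r' -> 'e'  (+1)
  3. substitute 'o' -> 'n'  (+1)
  4. substitute 'v' -> 'h'  (+1)
  5. substitute 'i' -> 'a'  (+1)
  6. keep 'n'
  7. keep 'c'
  8. keep 'e'
Edit distance = 5
Max length = max(8, 7) = 8
Similarity = 1 - 5/8
= 0.3750


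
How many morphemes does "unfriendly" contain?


Word: "unfriendly"
Morphemes: un- / friend / -ly
Each morpheme carries meaning
= 3 morphemes


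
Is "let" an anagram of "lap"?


Word 1: "lap" → sorted: alp
Word 2: "let" → sorted: elt
Same letters? alp != elt
Anagram = No


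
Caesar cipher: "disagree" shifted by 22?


Word: "disagree"
Shift: 22
Each letter → (letter + shift) mod 26:
  'd' (3) + 22 = 25 → 'z'
  'i' (8) + 22 = 4 → 'e'
  's' (18) + 22 = 14 → 'o'
  'a' (0) + 22 = 22 → 'w'
  'g' (6) + 22 = 2 → 'c'
  'r' (17) + 22 = 13 → 'n'
  'e' (4) + 22 = 0 → 'a'
  'e' (4) + 22 = 0 → 'a'
Result = "zeowcnaa"


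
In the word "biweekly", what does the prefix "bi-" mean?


Prefix: bi-
As in: biweekly -> bi- + weekly
Meaning = two


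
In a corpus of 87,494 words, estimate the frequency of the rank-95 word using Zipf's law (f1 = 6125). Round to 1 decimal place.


Zipf's law: f(r) = f(1) / r
f(1) = 6125
f(95) = 6125 / 95
= 64.5 occurrences


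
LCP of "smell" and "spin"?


Word 1: "smell"
Word 2: "spin"
Comparing from start:
  Pos 0: 's' == 's'
  Pos 1: 'm' != 'p' (stop)
LCP = "s" (length 1)


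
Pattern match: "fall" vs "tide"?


Pattern of "fall": [0, 1, 2, 2]
Pattern of "tide": [0, 1, 2, 3]
Patterns do not match
Same pattern = No


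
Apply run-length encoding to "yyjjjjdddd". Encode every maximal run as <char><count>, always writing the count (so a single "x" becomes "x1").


String: "yyjjjjdddd"
Scanning for consecutive runs:
  'y' x 2
  'j' x 4
  'd' x 4
RLE = "y2j4d4"


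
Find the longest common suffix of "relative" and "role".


Word 1: "relative"
Word 2: "role"
Comparing from end:
  Pos -1: 'e' == 'e'
  Pos -2: 'v' != 'l' (stop)
LCS = "e" (length 1)


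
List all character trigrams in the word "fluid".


Word: "fluid" (length 5)
Number of trigrams = 5 - 3 + 1 = 3
  Position 0: "flu"
  Position 1: "lui"
  Position 2: "uid"
Trigrams = "flu", "lui", "uid"


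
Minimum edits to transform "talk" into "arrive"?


Word 1: "talk" (length 4)
Word 2: "arrive" (length 6)
One optimal edit sequence (insert/delete/substitute each cost 1):
  1. insert 'a'  (+1)
  2. insert 'r'  (+1)
  3. substitute 't' -> 'r'  (+1)
  4. substitute 'a' -> 'i'  (+1)
  5. substitute 'l' -> 'v'  (+1)
  6. substitute 'k' -> 'e'  (+1)
Total edit operations: 6
Edit distance = 6


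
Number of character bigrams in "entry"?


Word: "entry" (length 5)
Number of 2-grams = length - 2 + 1 = 5 - 2 + 1
= 4


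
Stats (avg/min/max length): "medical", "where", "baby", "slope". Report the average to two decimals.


Lengths: "medical"=7, "where"=5, "baby"=4, "slope"=5
Sum = 21, Count = 4
Average = 21/4 = 5.25
= avg=5.25, min=4, max=7


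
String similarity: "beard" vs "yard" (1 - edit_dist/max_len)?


Word 1: "beard" (length 5)
Word 2: "yard" (length 4)
One optimal edit sequence:
  1. delete 'b'  (+1)
  2. substitute 'e' -> 'y'  (+1)
  3. keep 'a'
  4. keep 'r'
  5. keep 'd'
Edit distance = 2
Max length = max(5, 4) = 5
Similarity = 1 - 2/5
= 0.6000


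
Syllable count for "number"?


Word: "number"
Syllable breakdown: num / ber
Counting: 2 parts
= 2 syllables


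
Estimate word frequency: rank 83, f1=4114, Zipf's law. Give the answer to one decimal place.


Zipf's law: f(r) = f(1) / r
f(1) = 4114
f(83) = 4114 / 83
= 49.6 occurrences


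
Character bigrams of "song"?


Word: "song" (length 4)
Number of bigrams = 4 - 2 + 1 = 3
  Position 0: "so"
  Position 1: "on"
  Position 2: "ng"
Bigrams = "so", "on", "ng"


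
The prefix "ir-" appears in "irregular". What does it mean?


Prefix: ir-
Example: irregular (ir- + regular)
Meaning = not


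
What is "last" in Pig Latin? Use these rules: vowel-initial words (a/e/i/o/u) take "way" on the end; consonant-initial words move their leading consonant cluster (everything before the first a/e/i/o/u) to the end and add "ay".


Word: "last"
Starts with consonant(s) → move to end, add 'ay'
Consonant cluster: "l"
Pig Latin = "astlay"


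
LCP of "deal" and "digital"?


Word 1: "deal"
Word 2: "digital"
Comparing from start:
  Pos 0: 'd' == 'd'
  Pos 1: 'e' != 'i' (stop)
LCP = "d" (length 1)


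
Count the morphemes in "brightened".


Word: "brightened"
Morphemes: bright | -en | -ed
Each morpheme carries meaning
= 3 morphemes


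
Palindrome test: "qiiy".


Word: "qiiy"
Reversed: "yiiq"
Forward == Backward? qiiy != yiiq
Palindrome = No


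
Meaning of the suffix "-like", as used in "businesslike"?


Suffix: -like
Example: businesslike (business + -like)
Meaning = resembling


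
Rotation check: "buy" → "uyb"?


Word: "buy", Candidate: "uyb"
Method: check if candidate is substring of word+word
"buybuy" contains "uyb"? Yes
Is rotation = Yes


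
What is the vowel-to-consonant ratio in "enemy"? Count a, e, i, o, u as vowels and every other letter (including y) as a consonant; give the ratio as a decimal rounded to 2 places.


Word: "enemy"
Vowels (a,e,i,o,u): 2
Consonants: 3
Ratio = 2/3
= 0.67


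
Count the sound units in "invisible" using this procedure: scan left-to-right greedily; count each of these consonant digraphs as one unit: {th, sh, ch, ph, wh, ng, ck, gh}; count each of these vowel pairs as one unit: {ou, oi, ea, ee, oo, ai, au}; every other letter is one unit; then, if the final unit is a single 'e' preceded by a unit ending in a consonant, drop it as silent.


Word: "invisible" (9 letters)
Left-to-right scan:
  1. 'i' (letter)
  2. 'n' (letter)
  3. 'v' (letter)
  4. 'i' (letter)
  5. 's' (letter)
  6. 'i' (letter)
  7. 'b' (letter)
  8. 'l' (letter)
  9. 'e' (letter)
Units from scan: 9
Final unit is 'e' after a consonant -> drop as silent (-1)
Sound units = 8 units


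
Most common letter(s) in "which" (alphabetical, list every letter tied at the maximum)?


Word: "which"
Letter counts:
  'c': 1
  'h': 2
  'i': 1
  'w': 1
Maximum count = 2
Most frequent = 'h' (2 times each)


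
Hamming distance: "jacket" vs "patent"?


Comparing character by character (same length = 6):
  Pos 0: 'j' vs 'p' !=
  Pos 1: 'a' vs 'a' =
  Pos 2: 'c' vs 't' !=
  Pos 3: 'k' vs 'e' !=
  Pos 4: 'e' vs 'n' !=
  Pos 5: 't' vs 't' =
Hamming distance = 4


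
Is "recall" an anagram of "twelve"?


Word 1: "twelve" → sorted: eeltvw
Word 2: "recall" → sorted: acellr
Same letters? eeltvw != acellr
Anagram = No


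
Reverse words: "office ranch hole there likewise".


Original: "office ranch hole there likewise"
Words (1..n): office | ranch | hole | there | likewise
Reversed (n..1): likewise | there | hole | ranch | office
Result = "likewise there hole ranch office"


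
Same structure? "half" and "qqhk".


Pattern of "half": [0, 1, 2, 3]
Pattern of "qqhk": [0, 0, 1, 2]
Patterns do not match
Same pattern = No


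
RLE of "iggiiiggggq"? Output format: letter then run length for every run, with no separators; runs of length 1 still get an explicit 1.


String: "iggiiiggggq"
Scanning for consecutive runs:
  'i' x 1
  'g' x 2
  'i' x 3
  'g' x 4
  'q' x 1
RLE = "i1g2i3g4q1"


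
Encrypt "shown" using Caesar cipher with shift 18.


Word: "shown"
Shift: 18
Each letter → (letter + shift) mod 26:
  's' (18) + 18 = 10 → 'k'
  'h' (7) + 18 = 25 → 'z'
  'o' (14) + 18 = 6 → 'g'
  'w' (22) + 18 = 14 → 'o'
  'n' (13) + 18 = 5 → 'f'
Result = "kzgof"


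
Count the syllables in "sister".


Word: "sister"
Syllable breakdown: sis / ter
Counting: 2 parts
= 2 syllables


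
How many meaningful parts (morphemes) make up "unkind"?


Word: "unkind"
Morphemes: un- + kind
Each morpheme carries meaning
= 2 morphemes


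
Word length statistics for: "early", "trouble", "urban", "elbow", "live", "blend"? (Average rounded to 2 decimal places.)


Lengths: "early"=5, "trouble"=7, "urban"=5, "elbow"=5, "live"=4, "blend"=5
Sum = 31, Count = 6
Average = 31/6 = 5.17
= avg=5.17, min=4, max=7


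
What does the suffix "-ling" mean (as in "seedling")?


Suffix: -ling
As in: seedling -> seed + -ling
Meaning = small / young


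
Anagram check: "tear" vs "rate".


Word 1: "tear" → sorted: aert
Word 2: "rate" → sorted: aert
Same letters? aert == aert
Anagram = Yes


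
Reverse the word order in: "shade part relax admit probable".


Original: "shade part relax admit probable"
Words (1..n): shade | part | relax | admit | probable
Reversed (n..1): probable | admit | relax | part | shade
Result = "probable admit relax part shade"


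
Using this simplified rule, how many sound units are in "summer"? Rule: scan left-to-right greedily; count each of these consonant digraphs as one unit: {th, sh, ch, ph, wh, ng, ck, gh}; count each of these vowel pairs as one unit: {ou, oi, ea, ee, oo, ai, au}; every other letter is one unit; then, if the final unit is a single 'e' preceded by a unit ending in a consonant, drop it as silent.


Word: "summer" (6 letters)
Left-to-right scan:
  [1] 's' (letter)
  [2] 'u' (letter)
  [3] 'm' (letter)
  [4] 'm' (letter)
  [5] 'e' (letter)
  [6] 'r' (letter)
Units from scan: 6
Sound units = 6 units


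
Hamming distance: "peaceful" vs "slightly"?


Comparing character by character (same length = 8):
  Pos 0: 'p' vs 's' !=
  Pos 1: 'e' vs 'l' !=
  Pos 2: 'a' vs 'i' !=
  Pos 3: 'c' vs 'g' !=
  Pos 4: 'e' vs 'h' !=
  Pos 5: 'f' vs 't' !=
  Pos 6: 'u' vs 'l' !=
  Pos 7: 'l' vs 'y' !=
Hamming distance = 8


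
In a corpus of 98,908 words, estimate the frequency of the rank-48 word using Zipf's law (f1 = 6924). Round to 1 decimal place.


Zipf's law: f(r) = f(1) / r
f(1) = 6924
f(48) = 6924 / 48
= 144.3 occurrences


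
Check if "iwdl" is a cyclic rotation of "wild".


Word: "wild", Candidate: "iwdl"
Method: check if candidate is substring of word+word
"wildwild" contains "iwdl"? No
Is rotation = No


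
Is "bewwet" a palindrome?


Word: "bewwet"
Reversed: "tewweb"
Forward == Backward? bewwet != tewweb
Palindrome = No


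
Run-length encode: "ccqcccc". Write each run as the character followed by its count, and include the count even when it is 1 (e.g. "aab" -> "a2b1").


String: "ccqcccc"
Scanning for consecutive runs:
  'c' x 2
  'q' x 1
  'c' x 4
RLE = "c2q1c4"


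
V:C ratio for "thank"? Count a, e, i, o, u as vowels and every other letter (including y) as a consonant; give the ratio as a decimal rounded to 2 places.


Word: "thank"
Vowels (a,e,i,o,u): 1
Consonants: 4
Ratio = 1/4
= 0.25


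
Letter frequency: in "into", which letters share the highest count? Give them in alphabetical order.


Word: "into"
Letter counts:
  'i': 1
  'n': 1
  'o': 1
  't': 1
Maximum count = 1
Most frequent = 'i', 'n', 'o', 't' (1 time each)


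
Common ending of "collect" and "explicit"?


Word 1: "collect"
Word 2: "explicit"
Comparing from end:
  Pos -1: 't' == 't'
  Pos -2: 'c' != 'i' (stop)
LCS = "t" (length 1)


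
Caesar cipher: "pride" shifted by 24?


Word: "pride"
Shift: 24
Each letter → (letter + shift) mod 26:
  'p' (15) + 24 = 13 → 'n'
  'r' (17) + 24 = 15 → 'p'
  'i' (8) + 24 = 6 → 'g'
  'd' (3) + 24 = 1 → 'b'
  'e' (4) + 24 = 2 → 'c'
Result = "npgbc"


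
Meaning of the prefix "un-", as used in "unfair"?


Prefix: un-
Example: unfair = un- + fair
Meaning = not / reverse


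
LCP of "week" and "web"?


Word 1: "week"
Word 2: "web"
Comparing from start:
  Pos 0: 'w' == 'w'
  Pos 1: 'e' == 'e'
  Pos 2: 'e' != 'b' (stop)
LCP = "we" (length 2)


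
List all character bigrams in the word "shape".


Word: "shape" (length 5)
Number of bigrams = 5 - 2 + 1 = 4
  Position 0: "sh"
  Position 1: "ha"
  Position 2: "ap"
  Position 3: "pe"
Bigrams = "sh", "ha", "ap", "pe"


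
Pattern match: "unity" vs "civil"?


Pattern of "unity": [0, 1, 2, 3, 4]
Pattern of "civil": [0, 1, 2, 1, 3]
Patterns do not match
Same pattern = No


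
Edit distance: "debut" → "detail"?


Word 1: "debut" (length 5)
Word 2: "detail" (length 6)
One optimal edit sequence (insert/delete/substitute each cost 1):
  1. keep 'd'
  2. keep 'e'
  3. insert 't'  (+1)
  4. substitute 'b' -> 'a'  (+1)
  5. substitute 'u' -> 'i'  (+1)
  6. substitute 't' -> 'l'  (+1)
Total edit operations: 4
Edit distance = 4


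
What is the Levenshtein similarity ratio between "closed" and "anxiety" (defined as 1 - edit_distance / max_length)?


Word 1: "closed" (length 6)
Word 2: "anxiety" (length 7)
One optimal edit sequence:
  1. substitute 'c' -> 'a'  (+1)
  2. substitute 'l' -> 'n'  (+1)
  3. substitute 'o' -> 'x'  (+1)
  4. substitute 's' -> 'i'  (+1)
  5. keep 'e'
  6. insert 't'  (+1)
  7. substitute 'd' -> 'y'  (+1)
Edit distance = 6
Max length = max(6, 7) = 7
Similarity = 1 - 6/7
= 0.1429
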